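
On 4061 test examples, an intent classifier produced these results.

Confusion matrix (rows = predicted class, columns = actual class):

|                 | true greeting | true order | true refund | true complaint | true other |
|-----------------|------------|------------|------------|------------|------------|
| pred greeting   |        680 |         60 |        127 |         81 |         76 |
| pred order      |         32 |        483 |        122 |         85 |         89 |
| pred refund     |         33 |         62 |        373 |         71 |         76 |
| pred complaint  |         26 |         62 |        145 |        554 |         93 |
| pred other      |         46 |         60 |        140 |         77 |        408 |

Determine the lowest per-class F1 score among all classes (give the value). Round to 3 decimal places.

Per-class F1 score (2·TP/(2·TP+FP+FN)):
  greeting: TP=680, FP=60+127+81+76=344, FN=32+33+26+46=137 → 1360/1841 = 0.7387
  order: TP=483, FP=32+122+85+89=328, FN=60+62+62+60=244 → 966/1538 = 0.6281
  refund: TP=373, FP=33+62+71+76=242, FN=127+122+145+140=534 → 746/1522 = 0.4901
  complaint: TP=554, FP=26+62+145+93=326, FN=81+85+71+77=314 → 1108/1748 = 0.6339
  other: TP=408, FP=46+60+140+77=323, FN=76+89+76+93=334 → 816/1473 = 0.5540
Lowest is class 'refund' with F1 score = 0.490.

0.490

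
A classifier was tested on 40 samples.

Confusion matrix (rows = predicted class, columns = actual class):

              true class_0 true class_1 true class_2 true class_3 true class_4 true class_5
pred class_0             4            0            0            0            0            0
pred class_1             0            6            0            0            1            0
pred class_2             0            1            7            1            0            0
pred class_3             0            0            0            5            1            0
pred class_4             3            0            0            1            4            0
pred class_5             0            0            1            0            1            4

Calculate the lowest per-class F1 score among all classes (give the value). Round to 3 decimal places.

0.533

Per-class F1 score (2·TP/(2·TP+FP+FN)):
  class_0: TP=4, FP=0+0+0+0+0=0, FN=0+0+0+3+0=3 → 8/11 = 0.7273
  class_1: TP=6, FP=0+0+0+1+0=1, FN=0+1+0+0+0=1 → 12/14 = 0.8571
  class_2: TP=7, FP=0+1+1+0+0=2, FN=0+0+0+0+1=1 → 14/17 = 0.8235
  class_3: TP=5, FP=0+0+0+1+0=1, FN=0+0+1+1+0=2 → 10/13 = 0.7692
  class_4: TP=4, FP=3+0+0+1+0=4, FN=0+1+0+1+1=3 → 8/15 = 0.5333
  class_5: TP=4, FP=0+0+1+0+1=2, FN=0+0+0+0+0=0 → 8/10 = 0.8000
Lowest is class 'class_4' with F1 score = 0.533.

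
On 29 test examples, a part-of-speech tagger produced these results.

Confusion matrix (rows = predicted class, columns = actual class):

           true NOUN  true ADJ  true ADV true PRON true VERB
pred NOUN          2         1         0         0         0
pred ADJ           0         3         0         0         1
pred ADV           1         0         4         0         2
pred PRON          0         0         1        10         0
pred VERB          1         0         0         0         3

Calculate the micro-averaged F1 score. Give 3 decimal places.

0.759

Micro-averaging pools counts across classes: ΣTP=22, ΣFP=7, ΣFN=7.
Micro-F1 score = 2·TP/(2·TP+FP+FN) on pooled counts = 0.759 (equals overall accuracy in single-label multiclass).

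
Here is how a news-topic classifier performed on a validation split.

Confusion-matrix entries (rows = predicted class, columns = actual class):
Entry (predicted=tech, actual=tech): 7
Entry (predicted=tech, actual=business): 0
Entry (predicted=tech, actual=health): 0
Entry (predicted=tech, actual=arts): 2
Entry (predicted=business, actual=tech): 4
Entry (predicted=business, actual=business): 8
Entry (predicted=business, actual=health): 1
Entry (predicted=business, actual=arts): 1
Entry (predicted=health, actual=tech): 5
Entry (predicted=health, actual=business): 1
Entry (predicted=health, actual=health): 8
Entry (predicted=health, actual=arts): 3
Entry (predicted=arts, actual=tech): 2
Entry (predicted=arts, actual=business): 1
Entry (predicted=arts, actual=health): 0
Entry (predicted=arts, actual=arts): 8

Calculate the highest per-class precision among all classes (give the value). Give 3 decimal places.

0.778

Per-class precision (TP/(TP+FP)):
  tech: TP=7, FP=0+0+2=2 → 7/9 = 0.7778
  business: TP=8, FP=4+1+1=6 → 8/14 = 0.5714
  health: TP=8, FP=5+1+3=9 → 8/17 = 0.4706
  arts: TP=8, FP=2+1+0=3 → 8/11 = 0.7273
Highest is class 'tech' with precision = 0.778.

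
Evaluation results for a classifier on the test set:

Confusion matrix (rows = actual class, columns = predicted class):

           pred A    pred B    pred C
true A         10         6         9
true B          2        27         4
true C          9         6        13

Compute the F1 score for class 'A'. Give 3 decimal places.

Take TP from the diagonal, FP from the rest of the 'A' prediction marginal, FN from the rest of the 'A' actual marginal.
F1 score = 2·TP/(2·TP+FP+FN).
A: TP=10, FP=2+9=11, FN=6+9=15 → 20/46 = 0.4348

0.435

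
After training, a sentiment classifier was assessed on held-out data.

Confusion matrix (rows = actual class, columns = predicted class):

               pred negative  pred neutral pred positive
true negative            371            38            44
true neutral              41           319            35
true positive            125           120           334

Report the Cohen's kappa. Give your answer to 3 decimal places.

Observed agreement pₒ = trace/N = 1024/1427 = 0.7176
Expected agreement pₑ = Σ (rowᵢ·colᵢ)/N² = (453·537 + 395·477 + 579·413)/1427² = 0.3294
κ = (pₒ − pₑ)/(1 − pₑ) = (0.7176 − 0.3294)/(1 − 0.3294) = 0.579

0.579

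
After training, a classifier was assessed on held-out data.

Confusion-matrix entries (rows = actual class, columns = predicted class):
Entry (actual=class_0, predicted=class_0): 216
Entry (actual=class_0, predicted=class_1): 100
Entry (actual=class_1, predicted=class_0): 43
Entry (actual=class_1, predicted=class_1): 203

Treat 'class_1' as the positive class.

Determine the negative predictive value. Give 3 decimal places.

NPV = TN/(TN+FN) = 216/(216+43) = 0.834

0.834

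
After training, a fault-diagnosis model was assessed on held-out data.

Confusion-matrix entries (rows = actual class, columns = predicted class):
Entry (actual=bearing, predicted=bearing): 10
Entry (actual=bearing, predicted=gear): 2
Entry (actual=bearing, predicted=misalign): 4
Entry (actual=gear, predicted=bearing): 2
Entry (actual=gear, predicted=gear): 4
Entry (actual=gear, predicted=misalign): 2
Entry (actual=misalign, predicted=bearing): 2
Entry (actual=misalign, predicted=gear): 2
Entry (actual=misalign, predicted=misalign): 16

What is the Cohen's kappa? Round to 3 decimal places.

Observed agreement pₒ = trace/N = 30/44 = 0.6818
Expected agreement pₑ = Σ (rowᵢ·colᵢ)/N² = (16·14 + 8·8 + 20·22)/44² = 0.3760
κ = (pₒ − pₑ)/(1 − pₑ) = (0.6818 − 0.3760)/(1 − 0.3760) = 0.490

0.490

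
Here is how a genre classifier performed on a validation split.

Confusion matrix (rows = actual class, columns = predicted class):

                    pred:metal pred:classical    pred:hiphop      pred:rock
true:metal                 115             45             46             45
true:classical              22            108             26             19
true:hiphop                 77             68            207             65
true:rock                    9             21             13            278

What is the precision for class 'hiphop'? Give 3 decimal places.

0.709

One-vs-rest for 'hiphop': TP = diagonal; FP = other classes predicted 'hiphop'; FN = 'hiphop' predicted as other.
precision = TP/(TP+FP).
hiphop: TP=207, FP=46+26+13=85 → 207/292 = 0.7089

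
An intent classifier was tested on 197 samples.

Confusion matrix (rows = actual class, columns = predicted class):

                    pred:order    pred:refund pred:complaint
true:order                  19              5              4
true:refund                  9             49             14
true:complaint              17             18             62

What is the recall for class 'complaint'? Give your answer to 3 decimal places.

Treat 'complaint' as positive and all other classes as negative.
recall = TP/(TP+FN).
complaint: TP=62, FN=17+18=35 → 62/97 = 0.6392

0.639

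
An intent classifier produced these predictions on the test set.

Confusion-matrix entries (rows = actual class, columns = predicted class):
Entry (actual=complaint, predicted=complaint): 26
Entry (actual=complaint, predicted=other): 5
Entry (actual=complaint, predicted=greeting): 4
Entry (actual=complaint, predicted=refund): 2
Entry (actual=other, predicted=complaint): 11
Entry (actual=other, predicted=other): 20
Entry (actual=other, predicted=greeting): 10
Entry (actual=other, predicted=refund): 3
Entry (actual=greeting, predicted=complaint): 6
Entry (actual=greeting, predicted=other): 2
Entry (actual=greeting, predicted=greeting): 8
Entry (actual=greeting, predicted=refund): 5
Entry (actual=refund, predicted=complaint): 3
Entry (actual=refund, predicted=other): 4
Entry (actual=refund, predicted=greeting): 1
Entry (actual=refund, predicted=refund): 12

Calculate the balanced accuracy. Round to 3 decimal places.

0.535

Balanced accuracy = mean of per-class recall.
  complaint: recall = 26/37 = 0.7027
  other: recall = 20/44 = 0.4545
  greeting: recall = 8/21 = 0.3810
  refund: recall = 12/20 = 0.6000
Mean = (0.7027 + 0.4545 + 0.3810 + 0.6000) / 4 = 0.535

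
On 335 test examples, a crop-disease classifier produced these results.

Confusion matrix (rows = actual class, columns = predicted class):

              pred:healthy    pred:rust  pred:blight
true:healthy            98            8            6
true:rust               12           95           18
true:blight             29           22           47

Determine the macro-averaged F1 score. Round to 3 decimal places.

0.699

Per-class F1 score (2·TP/(2·TP+FP+FN)):
  healthy: TP=98, FP=12+29=41, FN=8+6=14 → 196/251 = 0.7809
  rust: TP=95, FP=8+22=30, FN=12+18=30 → 190/250 = 0.7600
  blight: TP=47, FP=6+18=24, FN=29+22=51 → 94/169 = 0.5562
Macro-F1 score = mean = (0.7809 + 0.7600 + 0.5562) / 3 = 0.699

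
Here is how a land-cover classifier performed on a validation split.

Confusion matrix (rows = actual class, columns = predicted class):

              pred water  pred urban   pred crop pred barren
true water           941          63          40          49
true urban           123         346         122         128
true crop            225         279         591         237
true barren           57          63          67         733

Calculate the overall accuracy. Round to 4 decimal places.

Accuracy = trace / total = (941+346+591+733=2611) / 4064 = 2611/4064 = 0.6425

0.6425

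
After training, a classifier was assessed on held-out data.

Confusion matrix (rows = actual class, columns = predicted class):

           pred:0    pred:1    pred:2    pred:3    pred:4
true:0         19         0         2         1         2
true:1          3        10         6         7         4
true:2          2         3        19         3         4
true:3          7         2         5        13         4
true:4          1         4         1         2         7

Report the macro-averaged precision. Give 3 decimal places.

0.506

Per-class precision (TP/(TP+FP)):
  0: TP=19, FP=3+2+7+1=13 → 19/32 = 0.5938
  1: TP=10, FP=0+3+2+4=9 → 10/19 = 0.5263
  2: TP=19, FP=2+6+5+1=14 → 19/33 = 0.5758
  3: TP=13, FP=1+7+3+2=13 → 13/26 = 0.5000
  4: TP=7, FP=2+4+4+4=14 → 7/21 = 0.3333
Macro-precision = mean = (0.5938 + 0.5263 + 0.5758 + 0.5000 + 0.3333) / 5 = 0.506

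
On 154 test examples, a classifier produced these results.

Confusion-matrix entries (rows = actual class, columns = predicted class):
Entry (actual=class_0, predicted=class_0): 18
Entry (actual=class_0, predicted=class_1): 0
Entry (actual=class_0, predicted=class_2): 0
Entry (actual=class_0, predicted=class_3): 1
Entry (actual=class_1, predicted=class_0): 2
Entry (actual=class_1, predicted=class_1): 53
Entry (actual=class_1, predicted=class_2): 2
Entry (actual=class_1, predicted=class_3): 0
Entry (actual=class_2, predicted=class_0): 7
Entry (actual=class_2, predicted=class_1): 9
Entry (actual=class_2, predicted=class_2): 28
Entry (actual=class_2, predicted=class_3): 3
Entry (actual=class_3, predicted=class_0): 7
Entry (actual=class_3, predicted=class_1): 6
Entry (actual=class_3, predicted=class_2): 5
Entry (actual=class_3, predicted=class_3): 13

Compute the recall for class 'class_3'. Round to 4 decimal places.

0.4194

Treat 'class_3' as positive and all other classes as negative.
recall = TP/(TP+FN).
class_3: TP=13, FN=7+6+5=18 → 13/31 = 0.41935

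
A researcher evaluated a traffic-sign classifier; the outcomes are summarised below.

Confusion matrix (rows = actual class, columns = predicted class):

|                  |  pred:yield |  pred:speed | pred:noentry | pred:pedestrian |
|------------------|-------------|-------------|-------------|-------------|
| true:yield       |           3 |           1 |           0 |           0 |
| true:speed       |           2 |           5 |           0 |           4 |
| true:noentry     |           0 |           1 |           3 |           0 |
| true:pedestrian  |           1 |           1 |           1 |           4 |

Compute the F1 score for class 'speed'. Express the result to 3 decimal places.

One-vs-rest for 'speed': TP = diagonal; FP = other classes predicted 'speed'; FN = 'speed' predicted as other.
F1 score = 2·TP/(2·TP+FP+FN).
speed: TP=5, FP=1+1+1=3, FN=2+0+4=6 → 10/19 = 0.5263

0.526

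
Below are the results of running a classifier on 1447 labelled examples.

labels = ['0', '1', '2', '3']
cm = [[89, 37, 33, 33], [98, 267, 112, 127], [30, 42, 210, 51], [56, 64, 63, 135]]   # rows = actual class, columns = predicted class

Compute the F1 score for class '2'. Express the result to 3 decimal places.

Take TP from the diagonal, FP from the rest of the '2' prediction marginal, FN from the rest of the '2' actual marginal.
F1 score = 2·TP/(2·TP+FP+FN).
2: TP=210, FP=33+112+63=208, FN=30+42+51=123 → 420/751 = 0.5593

0.559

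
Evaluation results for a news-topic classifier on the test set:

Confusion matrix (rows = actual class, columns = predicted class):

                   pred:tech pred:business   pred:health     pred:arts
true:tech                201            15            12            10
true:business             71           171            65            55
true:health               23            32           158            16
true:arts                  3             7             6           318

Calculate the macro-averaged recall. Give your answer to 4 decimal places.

Per-class recall (TP/(TP+FN)):
  tech: TP=201, FN=15+12+10=37 → 201/238 = 0.84454
  business: TP=171, FN=71+65+55=191 → 171/362 = 0.47238
  health: TP=158, FN=23+32+16=71 → 158/229 = 0.68996
  arts: TP=318, FN=3+7+6=16 → 318/334 = 0.95210
Macro-recall = mean = (0.84454 + 0.47238 + 0.68996 + 0.95210) / 4 = 0.7397

0.7397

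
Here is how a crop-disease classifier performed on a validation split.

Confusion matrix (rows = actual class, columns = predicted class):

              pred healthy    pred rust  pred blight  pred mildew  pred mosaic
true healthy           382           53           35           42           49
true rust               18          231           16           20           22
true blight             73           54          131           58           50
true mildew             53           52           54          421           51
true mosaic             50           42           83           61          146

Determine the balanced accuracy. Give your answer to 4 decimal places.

0.5681

Balanced accuracy = mean of per-class recall.
  healthy: recall = 382/561 = 0.68093
  rust: recall = 231/307 = 0.75244
  blight: recall = 131/366 = 0.35792
  mildew: recall = 421/631 = 0.66719
  mosaic: recall = 146/382 = 0.38220
Mean = (0.68093 + 0.75244 + 0.35792 + 0.66719 + 0.38220) / 5 = 0.5681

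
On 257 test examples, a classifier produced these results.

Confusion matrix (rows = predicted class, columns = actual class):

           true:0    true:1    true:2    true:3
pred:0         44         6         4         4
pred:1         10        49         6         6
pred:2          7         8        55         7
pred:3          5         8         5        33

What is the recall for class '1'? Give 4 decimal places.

0.6901

Treat '1' as positive and all other classes as negative.
recall = TP/(TP+FN).
1: TP=49, FN=6+8+8=22 → 49/71 = 0.69014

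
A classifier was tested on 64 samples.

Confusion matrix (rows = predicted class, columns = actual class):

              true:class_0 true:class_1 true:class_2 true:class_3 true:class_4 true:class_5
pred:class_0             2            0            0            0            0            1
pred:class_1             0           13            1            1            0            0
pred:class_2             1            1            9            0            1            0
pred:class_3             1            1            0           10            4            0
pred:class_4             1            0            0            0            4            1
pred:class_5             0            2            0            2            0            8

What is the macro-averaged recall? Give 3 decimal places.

0.680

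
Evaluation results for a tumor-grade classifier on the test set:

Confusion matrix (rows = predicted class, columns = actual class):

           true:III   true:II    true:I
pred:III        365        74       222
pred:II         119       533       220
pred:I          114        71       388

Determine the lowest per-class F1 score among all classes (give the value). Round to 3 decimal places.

Per-class F1 score (2·TP/(2·TP+FP+FN)):
  III: TP=365, FP=74+222=296, FN=119+114=233 → 730/1259 = 0.5798
  II: TP=533, FP=119+220=339, FN=74+71=145 → 1066/1550 = 0.6877
  I: TP=388, FP=114+71=185, FN=222+220=442 → 776/1403 = 0.5531
Lowest is class 'I' with F1 score = 0.553.

0.553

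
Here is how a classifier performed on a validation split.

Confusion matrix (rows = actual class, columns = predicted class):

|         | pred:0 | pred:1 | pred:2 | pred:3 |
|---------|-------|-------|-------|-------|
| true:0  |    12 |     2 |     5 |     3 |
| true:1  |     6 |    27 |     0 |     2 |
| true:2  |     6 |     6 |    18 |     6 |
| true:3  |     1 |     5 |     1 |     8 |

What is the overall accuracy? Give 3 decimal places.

Accuracy = trace / total = (12+27+18+8=65) / 108 = 65/108 = 0.602

0.602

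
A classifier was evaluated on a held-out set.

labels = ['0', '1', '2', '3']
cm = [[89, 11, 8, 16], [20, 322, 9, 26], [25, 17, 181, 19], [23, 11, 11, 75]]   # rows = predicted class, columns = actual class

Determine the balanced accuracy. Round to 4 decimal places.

Balanced accuracy = mean of per-class recall.
  0: recall = 89/157 = 0.56688
  1: recall = 322/361 = 0.89197
  2: recall = 181/209 = 0.86603
  3: recall = 75/136 = 0.55147
Mean = (0.56688 + 0.89197 + 0.86603 + 0.55147) / 4 = 0.7191

0.7191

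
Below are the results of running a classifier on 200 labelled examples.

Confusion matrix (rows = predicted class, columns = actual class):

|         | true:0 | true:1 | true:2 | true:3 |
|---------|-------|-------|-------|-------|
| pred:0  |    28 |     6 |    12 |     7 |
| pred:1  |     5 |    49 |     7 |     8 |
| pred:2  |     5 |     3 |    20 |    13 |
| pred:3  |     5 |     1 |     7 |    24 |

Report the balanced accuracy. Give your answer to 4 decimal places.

Balanced accuracy = mean of per-class recall.
  0: recall = 28/43 = 0.65116
  1: recall = 49/59 = 0.83051
  2: recall = 20/46 = 0.43478
  3: recall = 24/52 = 0.46154
Mean = (0.65116 + 0.83051 + 0.43478 + 0.46154) / 4 = 0.5945

0.5945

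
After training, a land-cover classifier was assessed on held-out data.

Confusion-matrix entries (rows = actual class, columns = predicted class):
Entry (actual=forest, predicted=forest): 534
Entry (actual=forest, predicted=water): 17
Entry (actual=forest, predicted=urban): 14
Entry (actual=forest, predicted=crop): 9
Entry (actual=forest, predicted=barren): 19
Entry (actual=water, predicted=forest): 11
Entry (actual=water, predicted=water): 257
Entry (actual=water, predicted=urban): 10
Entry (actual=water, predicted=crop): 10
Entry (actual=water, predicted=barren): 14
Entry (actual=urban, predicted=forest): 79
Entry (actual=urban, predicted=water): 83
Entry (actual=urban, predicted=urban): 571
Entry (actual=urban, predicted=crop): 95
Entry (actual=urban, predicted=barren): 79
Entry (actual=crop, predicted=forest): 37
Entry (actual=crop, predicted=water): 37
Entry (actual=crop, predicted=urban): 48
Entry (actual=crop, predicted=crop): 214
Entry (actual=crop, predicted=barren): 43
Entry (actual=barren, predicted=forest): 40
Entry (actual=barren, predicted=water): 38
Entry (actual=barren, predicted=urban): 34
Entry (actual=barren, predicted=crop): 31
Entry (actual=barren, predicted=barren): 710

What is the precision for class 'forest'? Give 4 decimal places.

0.7618

Take TP from the diagonal, FP from the rest of the 'forest' prediction marginal, FN from the rest of the 'forest' actual marginal.
precision = TP/(TP+FP).
forest: TP=534, FP=11+79+37+40=167 → 534/701 = 0.76177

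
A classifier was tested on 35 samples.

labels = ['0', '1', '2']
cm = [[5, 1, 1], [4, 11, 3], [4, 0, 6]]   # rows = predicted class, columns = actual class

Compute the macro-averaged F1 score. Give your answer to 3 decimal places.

Per-class F1 score (2·TP/(2·TP+FP+FN)):
  0: TP=5, FP=1+1=2, FN=4+4=8 → 10/20 = 0.5000
  1: TP=11, FP=4+3=7, FN=1+0=1 → 22/30 = 0.7333
  2: TP=6, FP=4+0=4, FN=1+3=4 → 12/20 = 0.6000
Macro-F1 score = mean = (0.5000 + 0.7333 + 0.6000) / 3 = 0.611

0.611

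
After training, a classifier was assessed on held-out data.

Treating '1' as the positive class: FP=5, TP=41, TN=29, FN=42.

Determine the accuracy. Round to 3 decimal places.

Accuracy = (TP+TN)/N = (41+29)/117 = 0.598

0.598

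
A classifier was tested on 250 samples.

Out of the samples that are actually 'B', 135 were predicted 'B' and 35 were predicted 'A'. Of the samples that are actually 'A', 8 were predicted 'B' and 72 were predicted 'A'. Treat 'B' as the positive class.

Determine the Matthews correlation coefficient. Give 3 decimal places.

0.654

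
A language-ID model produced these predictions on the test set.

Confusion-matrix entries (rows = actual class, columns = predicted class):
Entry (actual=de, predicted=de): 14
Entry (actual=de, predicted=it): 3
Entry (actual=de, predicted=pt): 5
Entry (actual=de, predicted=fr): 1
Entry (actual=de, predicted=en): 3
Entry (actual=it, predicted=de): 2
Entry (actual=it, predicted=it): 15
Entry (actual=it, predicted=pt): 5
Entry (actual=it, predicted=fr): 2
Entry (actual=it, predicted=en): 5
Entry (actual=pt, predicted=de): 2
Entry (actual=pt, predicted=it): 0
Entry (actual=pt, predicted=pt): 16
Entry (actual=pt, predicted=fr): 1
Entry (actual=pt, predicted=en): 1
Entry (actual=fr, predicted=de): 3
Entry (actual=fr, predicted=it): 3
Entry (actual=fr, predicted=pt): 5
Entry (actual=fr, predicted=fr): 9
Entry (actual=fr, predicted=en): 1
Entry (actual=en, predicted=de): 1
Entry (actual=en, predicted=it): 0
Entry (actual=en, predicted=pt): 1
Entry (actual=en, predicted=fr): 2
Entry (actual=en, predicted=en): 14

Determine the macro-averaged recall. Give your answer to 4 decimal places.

Per-class recall (TP/(TP+FN)):
  de: TP=14, FN=3+5+1+3=12 → 14/26 = 0.53846
  it: TP=15, FN=2+5+2+5=14 → 15/29 = 0.51724
  pt: TP=16, FN=2+0+1+1=4 → 16/20 = 0.80000
  fr: TP=9, FN=3+3+5+1=12 → 9/21 = 0.42857
  en: TP=14, FN=1+0+1+2=4 → 14/18 = 0.77778
Macro-recall = mean = (0.53846 + 0.51724 + 0.80000 + 0.42857 + 0.77778) / 5 = 0.6124

0.6124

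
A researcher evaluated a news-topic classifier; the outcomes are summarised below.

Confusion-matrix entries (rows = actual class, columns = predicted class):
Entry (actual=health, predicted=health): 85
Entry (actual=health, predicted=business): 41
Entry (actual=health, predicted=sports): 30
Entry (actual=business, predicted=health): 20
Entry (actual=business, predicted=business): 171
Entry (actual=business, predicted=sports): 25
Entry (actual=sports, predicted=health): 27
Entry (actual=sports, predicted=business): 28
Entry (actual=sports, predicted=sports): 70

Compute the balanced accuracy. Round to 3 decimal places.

Balanced accuracy = mean of per-class recall.
  health: recall = 85/156 = 0.5449
  business: recall = 171/216 = 0.7917
  sports: recall = 70/125 = 0.5600
Mean = (0.5449 + 0.7917 + 0.5600) / 3 = 0.632

0.632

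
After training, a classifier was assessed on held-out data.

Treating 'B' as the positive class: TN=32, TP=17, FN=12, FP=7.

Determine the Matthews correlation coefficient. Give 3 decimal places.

0.421

MCC = (TP·TN − FP·FN) / √((TP+FP)(TP+FN)(TN+FP)(TN+FN))
Numerator = 17·32 − 7·12 = 460
Denominator = √(24·29·39·44) = √1194336 = 1092.8568
MCC = 460 / 1092.8568 = 0.421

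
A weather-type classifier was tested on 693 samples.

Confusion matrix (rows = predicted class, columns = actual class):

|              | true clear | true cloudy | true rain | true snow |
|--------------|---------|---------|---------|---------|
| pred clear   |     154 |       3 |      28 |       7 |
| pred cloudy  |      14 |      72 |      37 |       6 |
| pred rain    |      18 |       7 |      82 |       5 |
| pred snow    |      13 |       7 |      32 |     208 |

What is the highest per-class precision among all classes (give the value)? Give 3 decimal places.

0.802

Per-class precision (TP/(TP+FP)):
  clear: TP=154, FP=3+28+7=38 → 154/192 = 0.8021
  cloudy: TP=72, FP=14+37+6=57 → 72/129 = 0.5581
  rain: TP=82, FP=18+7+5=30 → 82/112 = 0.7321
  snow: TP=208, FP=13+7+32=52 → 208/260 = 0.8000
Highest is class 'clear' with precision = 0.802.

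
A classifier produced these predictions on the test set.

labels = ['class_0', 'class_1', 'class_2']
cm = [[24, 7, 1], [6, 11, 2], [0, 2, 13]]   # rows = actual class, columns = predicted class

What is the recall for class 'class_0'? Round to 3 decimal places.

One-vs-rest for 'class_0': TP = diagonal; FP = other classes predicted 'class_0'; FN = 'class_0' predicted as other.
recall = TP/(TP+FN).
class_0: TP=24, FN=7+1=8 → 24/32 = 0.7500

0.750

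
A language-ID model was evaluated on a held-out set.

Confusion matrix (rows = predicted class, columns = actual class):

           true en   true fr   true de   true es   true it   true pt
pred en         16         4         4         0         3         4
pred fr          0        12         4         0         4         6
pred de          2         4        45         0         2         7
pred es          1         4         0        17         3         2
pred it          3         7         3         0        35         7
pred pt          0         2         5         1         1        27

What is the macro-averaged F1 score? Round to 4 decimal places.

Per-class F1 score (2·TP/(2·TP+FP+FN)):
  en: TP=16, FP=4+4+0+3+4=15, FN=0+2+1+3+0=6 → 32/53 = 0.60377
  fr: TP=12, FP=0+4+0+4+6=14, FN=4+4+4+7+2=21 → 24/59 = 0.40678
  de: TP=45, FP=2+4+0+2+7=15, FN=4+4+0+3+5=16 → 90/121 = 0.74380
  es: TP=17, FP=1+4+0+3+2=10, FN=0+0+0+0+1=1 → 34/45 = 0.75556
  it: TP=35, FP=3+7+3+0+7=20, FN=3+4+2+3+1=13 → 70/103 = 0.67961
  pt: TP=27, FP=0+2+5+1+1=9, FN=4+6+7+2+7=26 → 54/89 = 0.60674
Macro-F1 score = mean = (0.60377 + 0.40678 + 0.74380 + 0.75556 + 0.67961 + 0.60674) / 6 = 0.6327

0.6327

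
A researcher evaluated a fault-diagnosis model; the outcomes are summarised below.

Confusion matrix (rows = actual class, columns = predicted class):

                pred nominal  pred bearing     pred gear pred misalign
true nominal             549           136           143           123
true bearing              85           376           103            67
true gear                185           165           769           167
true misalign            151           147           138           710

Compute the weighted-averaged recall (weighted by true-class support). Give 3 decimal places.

Per-class recall (TP/(TP+FN)):
  nominal: TP=549, FN=136+143+123=402 → 549/951 = 0.5773
  bearing: TP=376, FN=85+103+67=255 → 376/631 = 0.5959
  gear: TP=769, FN=185+165+167=517 → 769/1286 = 0.5980
  misalign: TP=710, FN=151+147+138=436 → 710/1146 = 0.6195
Weighted-recall = Σ (supportᵢ/N)·recallᵢ with N=4014: (951/4014)·0.5773 + (631/4014)·0.5959 + (1286/4014)·0.5980 + (1146/4014)·0.6195 = 0.599

0.599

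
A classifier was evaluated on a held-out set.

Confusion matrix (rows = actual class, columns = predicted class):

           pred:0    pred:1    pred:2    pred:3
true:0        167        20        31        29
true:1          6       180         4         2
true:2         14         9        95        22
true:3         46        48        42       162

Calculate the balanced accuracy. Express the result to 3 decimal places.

Balanced accuracy = mean of per-class recall.
  0: recall = 167/247 = 0.6761
  1: recall = 180/192 = 0.9375
  2: recall = 95/140 = 0.6786
  3: recall = 162/298 = 0.5436
Mean = (0.6761 + 0.9375 + 0.6786 + 0.5436) / 4 = 0.709

0.709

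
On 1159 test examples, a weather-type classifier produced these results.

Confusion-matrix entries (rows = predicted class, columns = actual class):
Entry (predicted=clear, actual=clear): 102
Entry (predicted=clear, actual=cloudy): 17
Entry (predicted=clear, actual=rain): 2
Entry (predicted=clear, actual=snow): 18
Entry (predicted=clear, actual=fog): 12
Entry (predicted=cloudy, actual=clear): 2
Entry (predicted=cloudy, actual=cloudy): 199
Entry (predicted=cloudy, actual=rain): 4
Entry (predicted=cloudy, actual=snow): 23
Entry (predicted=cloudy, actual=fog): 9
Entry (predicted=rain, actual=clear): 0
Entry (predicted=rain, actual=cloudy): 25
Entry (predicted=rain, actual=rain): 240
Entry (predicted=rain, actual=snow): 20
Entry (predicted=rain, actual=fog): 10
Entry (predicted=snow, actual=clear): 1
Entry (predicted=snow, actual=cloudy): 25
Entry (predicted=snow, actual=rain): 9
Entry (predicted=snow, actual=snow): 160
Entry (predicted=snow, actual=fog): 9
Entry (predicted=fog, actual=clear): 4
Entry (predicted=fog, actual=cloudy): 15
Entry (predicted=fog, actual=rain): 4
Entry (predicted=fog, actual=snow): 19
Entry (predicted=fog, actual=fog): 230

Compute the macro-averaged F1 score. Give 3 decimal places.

0.798

Per-class F1 score (2·TP/(2·TP+FP+FN)):
  clear: TP=102, FP=17+2+18+12=49, FN=2+0+1+4=7 → 204/260 = 0.7846
  cloudy: TP=199, FP=2+4+23+9=38, FN=17+25+25+15=82 → 398/518 = 0.7683
  rain: TP=240, FP=0+25+20+10=55, FN=2+4+9+4=19 → 480/554 = 0.8664
  snow: TP=160, FP=1+25+9+9=44, FN=18+23+20+19=80 → 320/444 = 0.7207
  fog: TP=230, FP=4+15+4+19=42, FN=12+9+10+9=40 → 460/542 = 0.8487
Macro-F1 score = mean = (0.7846 + 0.7683 + 0.8664 + 0.7207 + 0.8487) / 5 = 0.798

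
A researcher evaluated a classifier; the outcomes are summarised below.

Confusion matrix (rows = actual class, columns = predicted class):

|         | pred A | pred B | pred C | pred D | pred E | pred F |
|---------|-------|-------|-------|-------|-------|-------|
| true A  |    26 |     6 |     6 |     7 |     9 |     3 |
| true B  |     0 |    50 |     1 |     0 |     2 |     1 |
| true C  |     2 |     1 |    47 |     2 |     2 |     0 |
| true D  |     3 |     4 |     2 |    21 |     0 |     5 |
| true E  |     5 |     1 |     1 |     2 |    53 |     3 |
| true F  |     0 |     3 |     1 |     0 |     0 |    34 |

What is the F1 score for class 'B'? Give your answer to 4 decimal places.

Treat 'B' as positive and all other classes as negative.
F1 score = 2·TP/(2·TP+FP+FN).
B: TP=50, FP=6+1+4+1+3=15, FN=0+1+0+2+1=4 → 100/119 = 0.84034

0.8403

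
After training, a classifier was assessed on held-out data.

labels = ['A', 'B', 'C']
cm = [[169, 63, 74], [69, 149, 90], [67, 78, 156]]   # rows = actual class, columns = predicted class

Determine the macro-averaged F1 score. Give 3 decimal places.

0.518

Per-class F1 score (2·TP/(2·TP+FP+FN)):
  A: TP=169, FP=69+67=136, FN=63+74=137 → 338/611 = 0.5532
  B: TP=149, FP=63+78=141, FN=69+90=159 → 298/598 = 0.4983
  C: TP=156, FP=74+90=164, FN=67+78=145 → 312/621 = 0.5024
Macro-F1 score = mean = (0.5532 + 0.4983 + 0.5024) / 3 = 0.518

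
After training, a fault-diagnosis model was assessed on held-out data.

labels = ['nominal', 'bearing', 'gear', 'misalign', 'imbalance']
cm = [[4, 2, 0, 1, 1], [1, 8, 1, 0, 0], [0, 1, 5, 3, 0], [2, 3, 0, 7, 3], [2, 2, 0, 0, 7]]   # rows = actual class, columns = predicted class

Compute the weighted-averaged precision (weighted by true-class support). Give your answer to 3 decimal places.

0.615

Per-class precision (TP/(TP+FP)):
  nominal: TP=4, FP=1+0+2+2=5 → 4/9 = 0.4444
  bearing: TP=8, FP=2+1+3+2=8 → 8/16 = 0.5000
  gear: TP=5, FP=0+1+0+0=1 → 5/6 = 0.8333
  misalign: TP=7, FP=1+0+3+0=4 → 7/11 = 0.6364
  imbalance: TP=7, FP=1+0+0+3=4 → 7/11 = 0.6364
Weighted-precision = Σ (supportᵢ/N)·precisionᵢ with N=53: (8/53)·0.4444 + (10/53)·0.5000 + (9/53)·0.8333 + (15/53)·0.6364 + (11/53)·0.6364 = 0.615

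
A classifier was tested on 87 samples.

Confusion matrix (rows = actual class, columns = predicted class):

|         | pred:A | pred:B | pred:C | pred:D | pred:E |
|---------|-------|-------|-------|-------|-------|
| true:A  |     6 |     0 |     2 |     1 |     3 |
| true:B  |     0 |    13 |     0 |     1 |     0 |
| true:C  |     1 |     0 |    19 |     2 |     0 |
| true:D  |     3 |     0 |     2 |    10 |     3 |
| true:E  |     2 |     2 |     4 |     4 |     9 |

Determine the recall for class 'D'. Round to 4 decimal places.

0.5556

recall = TP/(TP+FN).
D: TP=10, FN=3+0+2+3=8 → 10/18 = 0.55556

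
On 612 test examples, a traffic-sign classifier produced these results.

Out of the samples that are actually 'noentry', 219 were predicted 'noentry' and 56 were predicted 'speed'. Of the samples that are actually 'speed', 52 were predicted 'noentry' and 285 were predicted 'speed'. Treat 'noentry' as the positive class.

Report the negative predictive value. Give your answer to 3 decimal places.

NPV = TN/(TN+FN) = 285/(285+56) = 0.836

0.836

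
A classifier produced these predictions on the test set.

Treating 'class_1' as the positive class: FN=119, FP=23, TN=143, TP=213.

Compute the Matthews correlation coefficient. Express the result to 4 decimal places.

0.4749

MCC = (TP·TN − FP·FN) / √((TP+FP)(TP+FN)(TN+FP)(TN+FN))
Numerator = 213·143 − 23·119 = 27722
Denominator = √(236·332·166·262) = √3407685184 = 58375.3817
MCC = 27722 / 58375.3817 = 0.4749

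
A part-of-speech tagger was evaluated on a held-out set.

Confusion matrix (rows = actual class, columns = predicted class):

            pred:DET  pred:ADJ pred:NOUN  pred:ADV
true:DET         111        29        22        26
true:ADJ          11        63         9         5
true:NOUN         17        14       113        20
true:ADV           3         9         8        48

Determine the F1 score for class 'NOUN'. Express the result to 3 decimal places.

0.715

Take TP from the diagonal, FP from the rest of the 'NOUN' prediction marginal, FN from the rest of the 'NOUN' actual marginal.
F1 score = 2·TP/(2·TP+FP+FN).
NOUN: TP=113, FP=22+9+8=39, FN=17+14+20=51 → 226/316 = 0.7152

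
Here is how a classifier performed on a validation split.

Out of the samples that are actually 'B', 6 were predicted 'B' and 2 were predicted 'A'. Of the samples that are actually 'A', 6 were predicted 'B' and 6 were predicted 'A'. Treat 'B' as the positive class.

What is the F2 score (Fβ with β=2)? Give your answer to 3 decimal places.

Fβ = (1+β²)·TP / ((1+β²)·TP + β²·FN + FP), with β²=4
= 5·6 / (5·6 + 4·2 + 6) = 0.682

0.682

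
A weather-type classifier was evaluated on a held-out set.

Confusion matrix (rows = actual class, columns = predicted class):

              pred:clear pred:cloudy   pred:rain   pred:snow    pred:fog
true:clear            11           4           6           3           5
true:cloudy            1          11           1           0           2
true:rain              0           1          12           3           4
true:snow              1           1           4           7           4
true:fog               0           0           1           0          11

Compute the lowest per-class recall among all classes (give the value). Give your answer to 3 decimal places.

0.379

Per-class recall (TP/(TP+FN)):
  clear: TP=11, FN=4+6+3+5=18 → 11/29 = 0.3793
  cloudy: TP=11, FN=1+1+0+2=4 → 11/15 = 0.7333
  rain: TP=12, FN=0+1+3+4=8 → 12/20 = 0.6000
  snow: TP=7, FN=1+1+4+4=10 → 7/17 = 0.4118
  fog: TP=11, FN=0+0+1+0=1 → 11/12 = 0.9167
Lowest is class 'clear' with recall = 0.379.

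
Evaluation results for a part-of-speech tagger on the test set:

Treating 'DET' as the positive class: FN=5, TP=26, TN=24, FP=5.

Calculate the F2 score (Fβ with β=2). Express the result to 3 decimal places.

0.839

Fβ = (1+β²)·TP / ((1+β²)·TP + β²·FN + FP), with β²=4
= 5·26 / (5·26 + 4·5 + 5) = 0.839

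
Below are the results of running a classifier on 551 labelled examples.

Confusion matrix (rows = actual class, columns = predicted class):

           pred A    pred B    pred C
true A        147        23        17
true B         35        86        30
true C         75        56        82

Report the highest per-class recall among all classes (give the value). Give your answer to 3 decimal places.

0.786

Per-class recall (TP/(TP+FN)):
  A: TP=147, FN=23+17=40 → 147/187 = 0.7861
  B: TP=86, FN=35+30=65 → 86/151 = 0.5695
  C: TP=82, FN=75+56=131 → 82/213 = 0.3850
Highest is class 'A' with recall = 0.786.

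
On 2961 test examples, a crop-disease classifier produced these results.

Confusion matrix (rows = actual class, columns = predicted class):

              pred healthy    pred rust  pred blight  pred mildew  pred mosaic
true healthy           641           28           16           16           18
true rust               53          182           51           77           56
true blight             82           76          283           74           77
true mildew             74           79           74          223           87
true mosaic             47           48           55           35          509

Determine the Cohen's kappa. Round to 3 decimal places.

0.519

Observed agreement pₒ = trace/N = 1838/2961 = 0.6207
Expected agreement pₑ = Σ (rowᵢ·colᵢ)/N² = (719·897 + 419·413 + 592·479 + 537·425 + 694·747)/2961² = 0.2108
κ = (pₒ − pₑ)/(1 − pₑ) = (0.6207 − 0.2108)/(1 − 0.2108) = 0.519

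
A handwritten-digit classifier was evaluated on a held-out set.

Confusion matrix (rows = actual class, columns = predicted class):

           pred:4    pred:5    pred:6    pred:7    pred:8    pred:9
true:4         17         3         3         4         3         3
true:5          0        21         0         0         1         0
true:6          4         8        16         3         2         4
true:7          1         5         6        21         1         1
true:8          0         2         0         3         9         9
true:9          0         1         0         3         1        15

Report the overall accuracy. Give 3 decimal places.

0.582

Accuracy = trace / total = (17+21+16+21+9+15=99) / 170 = 99/170 = 0.582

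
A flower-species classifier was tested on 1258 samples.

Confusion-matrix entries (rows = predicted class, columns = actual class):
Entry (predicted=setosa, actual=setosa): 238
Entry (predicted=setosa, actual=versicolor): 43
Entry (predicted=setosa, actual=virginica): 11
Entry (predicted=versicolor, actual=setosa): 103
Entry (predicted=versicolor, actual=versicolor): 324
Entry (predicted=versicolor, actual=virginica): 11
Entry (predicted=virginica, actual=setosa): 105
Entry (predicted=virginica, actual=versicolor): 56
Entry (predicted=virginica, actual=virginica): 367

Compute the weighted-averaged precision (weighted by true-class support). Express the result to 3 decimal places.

0.753

Per-class precision (TP/(TP+FP)):
  setosa: TP=238, FP=43+11=54 → 238/292 = 0.8151
  versicolor: TP=324, FP=103+11=114 → 324/438 = 0.7397
  virginica: TP=367, FP=105+56=161 → 367/528 = 0.6951
Weighted-precision = Σ (supportᵢ/N)·precisionᵢ with N=1258: (446/1258)·0.8151 + (423/1258)·0.7397 + (389/1258)·0.6951 = 0.753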